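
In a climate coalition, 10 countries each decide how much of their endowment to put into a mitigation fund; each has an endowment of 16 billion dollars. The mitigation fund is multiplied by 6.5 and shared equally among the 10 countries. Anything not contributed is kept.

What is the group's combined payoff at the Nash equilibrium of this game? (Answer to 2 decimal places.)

Each contributed unit returns 6.5/10 = 0.6500 to its contributor — below 1 — so contributing 0 is dominant for every player. At the Nash equilibrium everyone keeps their 16, and the group total is 10 × 16 = 160.

160.00 billion dollars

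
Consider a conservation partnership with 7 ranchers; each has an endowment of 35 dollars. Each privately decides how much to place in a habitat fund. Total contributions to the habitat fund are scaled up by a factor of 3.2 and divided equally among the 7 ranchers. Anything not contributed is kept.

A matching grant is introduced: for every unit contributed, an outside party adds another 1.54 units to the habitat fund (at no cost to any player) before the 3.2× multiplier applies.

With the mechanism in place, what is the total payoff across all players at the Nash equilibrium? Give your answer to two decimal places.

1991.36 dollars

Under the mechanism each unit contributed yields 3.2 × 2.54 / 7 = 1.1611 back to its contributor per unit of net cost, which exceeds 1, making full contribution the dominant choice for everyone.
So the Nash equilibrium is full contribution by all 7; the group earns 3.2 × 2.54 × 245 = 1991.36.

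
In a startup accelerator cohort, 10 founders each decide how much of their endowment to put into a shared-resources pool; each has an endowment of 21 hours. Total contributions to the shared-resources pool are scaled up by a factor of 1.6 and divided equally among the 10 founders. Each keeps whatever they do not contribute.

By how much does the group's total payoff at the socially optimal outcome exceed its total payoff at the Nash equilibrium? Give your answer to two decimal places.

Each contributed unit returns 1.6/10 = 0.1600 to its contributor — below 1 — so contributing 0 is dominant for every player. At the Nash equilibrium everyone keeps their 21, and the group total is 10 × 21 = 210.
Each contributed unit returns 1.600 to the group as a whole (0.1600 to each of 10 players), which exceeds 1, so the social optimum is full contribution: group total = 1.600 × 210 = 336.00.
Efficiency loss = 336.00 − 210 = 126.00.

126.00 hours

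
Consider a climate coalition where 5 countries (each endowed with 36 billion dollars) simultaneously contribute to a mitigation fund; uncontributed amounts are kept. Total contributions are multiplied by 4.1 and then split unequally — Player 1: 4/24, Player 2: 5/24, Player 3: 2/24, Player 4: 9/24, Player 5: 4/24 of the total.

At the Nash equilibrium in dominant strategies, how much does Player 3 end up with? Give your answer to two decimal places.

48.30 billion dollars

Player j's private return per contributed unit is 4.1 × (j's share). Contributing is weakly dominant for j when that share is at least 1/4.1 = 0.2439, and contributing 0 is dominant otherwise.
Player 4 alone (share 9/24) is above the threshold, contributing 36; the remaining 4 contribute 0. Total contributed: 36.
Player 3 keeps 36 and receives 4.1 × 36 × 2/24 = 12.30 from the mitigation fund, for a payoff of 48.30.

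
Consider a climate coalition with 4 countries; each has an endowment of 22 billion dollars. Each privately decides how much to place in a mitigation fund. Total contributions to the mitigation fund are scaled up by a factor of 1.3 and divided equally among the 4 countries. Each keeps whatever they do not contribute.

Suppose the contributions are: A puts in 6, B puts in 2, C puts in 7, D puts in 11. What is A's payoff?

24.45 billion dollars

Total contributed: 6 + 2 + 7 + 11 = 26.
Each receives 1.3 × 26 / 4 = 8.45 from the mitigation fund.
A keeps 22 − 6 = 16, so A's payoff is 16 + 8.45 = 24.45.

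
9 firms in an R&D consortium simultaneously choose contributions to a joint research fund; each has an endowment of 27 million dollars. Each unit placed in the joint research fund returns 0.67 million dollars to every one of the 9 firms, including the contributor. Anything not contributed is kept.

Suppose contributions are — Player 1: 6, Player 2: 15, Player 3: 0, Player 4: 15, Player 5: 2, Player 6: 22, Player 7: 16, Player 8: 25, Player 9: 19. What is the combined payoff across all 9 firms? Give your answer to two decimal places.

Total contributed: 6 + 15 + 0 + 15 + 2 + 22 + 16 + 25 + 19 = 120; total kept: 9 × 27 − 120 = 123.
The joint research fund pays out 0.67 × 9 × 120 = 723.60 in aggregate.
Group total = 123 + 723.60 = 846.60.

846.60 million dollars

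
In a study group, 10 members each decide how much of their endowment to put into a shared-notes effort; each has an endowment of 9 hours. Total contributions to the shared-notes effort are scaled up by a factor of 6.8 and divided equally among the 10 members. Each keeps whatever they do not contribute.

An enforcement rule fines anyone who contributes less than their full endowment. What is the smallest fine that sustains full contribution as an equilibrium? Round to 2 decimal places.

Given the others contribute fully, the best deviation is to contribute 0 (any partial contribution still incurs the fine and gives up units whose private return 0.6800 is below 1).
Deviating from 9 to 0 saves 9 hours but forfeits the deviator's share of the drop in the shared-notes effort: 6.8/10 × 9 = 6.12.
So the deviation gain is 9 − 6.12 = 2.88, and the fine must be at least 2.88 hours to wipe it out.

2.88 hours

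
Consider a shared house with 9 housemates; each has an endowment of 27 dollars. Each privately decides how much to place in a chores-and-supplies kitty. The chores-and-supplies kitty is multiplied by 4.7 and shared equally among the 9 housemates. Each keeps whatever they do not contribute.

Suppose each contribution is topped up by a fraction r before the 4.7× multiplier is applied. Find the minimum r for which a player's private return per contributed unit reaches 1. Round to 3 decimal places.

0.915

With matching at rate r, one contributed unit becomes (1 + r) in the chores-and-supplies kitty and returns 4.7 × (1 + r) / 9 to the contributor.
Setting this equal to 1: 1 + r = 9/4.7 = 1.9149.
So the minimum matching rate is r = 1.9149 − 1 = 0.915.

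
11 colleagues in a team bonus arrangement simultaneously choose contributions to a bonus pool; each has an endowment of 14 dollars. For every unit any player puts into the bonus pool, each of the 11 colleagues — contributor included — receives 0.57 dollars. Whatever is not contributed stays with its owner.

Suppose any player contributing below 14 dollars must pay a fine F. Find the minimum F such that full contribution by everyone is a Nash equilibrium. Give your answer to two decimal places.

Given the others contribute fully, the best deviation is to contribute 0 (any partial contribution still incurs the fine and gives up units whose private return 0.57 is below 1).
Deviating from 14 to 0 saves 14 dollars but forfeits the deviator's share of the drop in the bonus pool: 0.57 × 14 = 7.98.
So the deviation gain is 14 − 7.98 = 6.02, and the fine must be at least 6.02 dollars to wipe it out.

6.02 dollars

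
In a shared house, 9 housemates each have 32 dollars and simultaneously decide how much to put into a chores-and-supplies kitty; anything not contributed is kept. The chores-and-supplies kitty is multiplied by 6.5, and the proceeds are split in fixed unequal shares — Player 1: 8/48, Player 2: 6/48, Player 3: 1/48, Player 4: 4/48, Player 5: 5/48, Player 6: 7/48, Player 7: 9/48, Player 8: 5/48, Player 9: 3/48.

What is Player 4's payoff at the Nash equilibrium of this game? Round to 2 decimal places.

For player j, contributing a unit is worthwhile iff 6.5 × (j's share) ≥ 1, i.e. iff j's share is at least 0.1538.
The shares above 0.1538 belong to Player 1 and Player 7, contributing 32 each; the remaining 7 contribute 0. Total contributed: 64.
Player 4 keeps 32 and receives 6.5 × 64 × 4/48 = 34.67 from the chores-and-supplies kitty, for a payoff of 66.67.

66.67 dollars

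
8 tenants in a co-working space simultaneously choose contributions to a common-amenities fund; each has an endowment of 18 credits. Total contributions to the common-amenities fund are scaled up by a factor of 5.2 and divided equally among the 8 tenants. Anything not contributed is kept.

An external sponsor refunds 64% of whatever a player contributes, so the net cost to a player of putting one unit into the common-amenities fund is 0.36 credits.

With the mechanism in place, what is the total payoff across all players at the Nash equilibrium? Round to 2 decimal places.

840.96 credits

The effective private return per unit is now (5.2/8) / 0.36 = 1.8056 > 1, so every player's dominant strategy flips to full contribution.
At the Nash equilibrium everyone contributes 18. Group total payoff = 8 × (18 × 0.64 + 5.2 × 18) = 840.96.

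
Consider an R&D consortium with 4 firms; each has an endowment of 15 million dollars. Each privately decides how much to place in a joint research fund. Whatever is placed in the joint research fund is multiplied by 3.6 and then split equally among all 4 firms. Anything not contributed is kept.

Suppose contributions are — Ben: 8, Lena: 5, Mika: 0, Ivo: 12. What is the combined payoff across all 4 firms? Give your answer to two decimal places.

Total contributed: 8 + 5 + 0 + 12 = 25; total kept: 4 × 15 − 25 = 35.
The joint research fund pays out 3.6 × 25 = 90.00 in aggregate.
Group total = 35 + 90.00 = 125.00.

125.00 million dollars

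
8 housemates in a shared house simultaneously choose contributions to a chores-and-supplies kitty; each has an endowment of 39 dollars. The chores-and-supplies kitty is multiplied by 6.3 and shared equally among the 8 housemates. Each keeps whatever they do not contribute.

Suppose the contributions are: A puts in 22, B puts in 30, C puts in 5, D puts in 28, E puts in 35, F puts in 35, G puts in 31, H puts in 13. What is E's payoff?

Total contributed: 22 + 30 + 5 + 28 + 35 + 35 + 31 + 13 = 199.
Each receives 6.3 × 199 / 8 = 156.71 from the chores-and-supplies kitty.
E keeps 39 − 35 = 4, so E's payoff is 4 + 156.71 = 160.71.

160.71 dollars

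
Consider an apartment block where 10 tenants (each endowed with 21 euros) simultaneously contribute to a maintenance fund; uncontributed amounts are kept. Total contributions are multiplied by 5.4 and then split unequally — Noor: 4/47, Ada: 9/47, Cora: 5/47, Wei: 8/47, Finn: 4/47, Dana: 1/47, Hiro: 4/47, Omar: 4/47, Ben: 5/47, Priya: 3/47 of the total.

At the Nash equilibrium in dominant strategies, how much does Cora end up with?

Player j's private return per contributed unit is 5.4 × (j's share). Contributing is weakly dominant for j when that share is at least 1/5.4 = 0.1852, and contributing 0 is dominant otherwise.
Ada alone (share 9/47) is above the threshold, contributing 21; the remaining 9 contribute 0. Total contributed: 21.
Cora keeps 21 and receives 5.4 × 21 × 5/47 = 12.06 from the maintenance fund, for a payoff of 33.06.

33.06 euros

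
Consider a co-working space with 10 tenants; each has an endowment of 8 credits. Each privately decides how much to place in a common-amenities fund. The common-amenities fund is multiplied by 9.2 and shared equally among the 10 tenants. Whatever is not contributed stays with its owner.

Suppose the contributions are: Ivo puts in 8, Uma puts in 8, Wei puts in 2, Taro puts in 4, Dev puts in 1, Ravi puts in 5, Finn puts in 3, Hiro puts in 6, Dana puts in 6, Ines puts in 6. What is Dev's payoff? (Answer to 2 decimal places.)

Total contributed: 8 + 8 + 2 + 4 + 1 + 5 + 3 + 6 + 6 + 6 = 49.
Each receives 9.2 × 49 / 10 = 45.08 from the common-amenities fund.
Dev keeps 8 − 1 = 7, so Dev's payoff is 7 + 45.08 = 52.08.

52.08 credits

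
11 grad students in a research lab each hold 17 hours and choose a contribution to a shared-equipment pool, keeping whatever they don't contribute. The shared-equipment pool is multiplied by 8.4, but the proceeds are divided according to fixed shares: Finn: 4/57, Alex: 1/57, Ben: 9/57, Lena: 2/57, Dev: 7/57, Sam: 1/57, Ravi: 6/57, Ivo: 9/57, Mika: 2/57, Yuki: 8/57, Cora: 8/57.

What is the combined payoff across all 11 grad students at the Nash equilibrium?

Player j's private return per contributed unit is 8.4 × (j's share). Contributing is weakly dominant for j when that share is at least 1/8.4 = 0.1190, and contributing 0 is dominant otherwise.
Ben, Dev, Ivo, Yuki and Cora clear that bar, contributing 17 each; the remaining 6 contribute 0. Total contributed: 85.
The shared-equipment pool pays out 8.4 × 85 = 714.00 in total (split across the unequal shares, but the aggregate is all that matters for the group sum).
The 6 free-riders keep 17 each, adding 102. Group total = 102 + 714.00 = 816.00.

816.00 hours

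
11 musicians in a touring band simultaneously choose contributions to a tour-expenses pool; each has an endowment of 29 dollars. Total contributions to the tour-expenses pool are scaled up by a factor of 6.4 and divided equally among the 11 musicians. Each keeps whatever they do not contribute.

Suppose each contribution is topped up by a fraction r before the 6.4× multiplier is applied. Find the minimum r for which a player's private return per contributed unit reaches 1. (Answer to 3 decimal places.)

With matching at rate r, one contributed unit becomes (1 + r) in the tour-expenses pool and returns 6.4 × (1 + r) / 11 to the contributor.
Setting this equal to 1: 1 + r = 11/6.4 = 1.7188.
So the minimum matching rate is r = 1.7188 − 1 = 0.719.

0.719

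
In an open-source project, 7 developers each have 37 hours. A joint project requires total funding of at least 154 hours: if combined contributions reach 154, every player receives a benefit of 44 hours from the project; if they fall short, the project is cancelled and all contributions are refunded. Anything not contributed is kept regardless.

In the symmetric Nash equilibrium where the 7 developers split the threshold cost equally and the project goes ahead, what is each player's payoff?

Equal share of the threshold: 154/7 = 22.
At this profile no one gains by cutting their contribution: any cut drops the total below 154, the project is cancelled, contributions are refunded, and the deviator ends with 37, which is less than 37 − 22 + 44 = 59. Contributing more than 22 just wastes the excess. So contributing exactly 22 is a best response.
Each player's payoff: 37 − 22 + 44 = 59.

59 hours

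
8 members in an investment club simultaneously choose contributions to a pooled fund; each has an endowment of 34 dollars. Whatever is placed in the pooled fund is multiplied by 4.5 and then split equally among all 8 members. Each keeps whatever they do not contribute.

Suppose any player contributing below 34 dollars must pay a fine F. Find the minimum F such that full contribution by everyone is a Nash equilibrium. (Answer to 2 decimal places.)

14.88 dollars

Given the others contribute fully, the best deviation is to contribute 0 (any partial contribution still incurs the fine and gives up units whose private return 0.5625 is below 1).
Deviating from 34 to 0 saves 34 dollars but forfeits the deviator's share of the drop in the pooled fund: 4.5/8 × 34 = 19.12.
So the deviation gain is 34 − 19.12 = 14.88, and the fine must be at least 14.88 dollars to wipe it out.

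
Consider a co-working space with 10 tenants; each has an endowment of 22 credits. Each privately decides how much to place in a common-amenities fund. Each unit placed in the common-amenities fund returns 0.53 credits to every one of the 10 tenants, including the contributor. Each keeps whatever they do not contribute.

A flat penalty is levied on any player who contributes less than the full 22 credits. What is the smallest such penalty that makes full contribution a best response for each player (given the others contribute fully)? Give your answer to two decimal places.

10.34 credits

Given the others contribute fully, the best deviation is to contribute 0 (any partial contribution still incurs the fine and gives up units whose private return 0.53 is below 1).
Deviating from 22 to 0 saves 22 credits but forfeits the deviator's share of the drop in the common-amenities fund: 0.53 × 22 = 11.66.
So the deviation gain is 22 − 11.66 = 10.34, and the fine must be at least 10.34 credits to wipe it out.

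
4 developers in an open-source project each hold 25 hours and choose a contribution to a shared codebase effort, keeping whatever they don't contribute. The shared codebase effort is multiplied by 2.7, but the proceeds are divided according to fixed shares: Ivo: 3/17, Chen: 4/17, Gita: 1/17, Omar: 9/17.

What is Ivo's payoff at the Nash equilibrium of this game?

36.91 hours

A player with share s gets back 2.7·s per unit contributed, so full contribution is dominant for anyone with s > 1/2.7 = 0.3704 and zero contribution is dominant for anyone below.
The only share above 0.3704 is Omar's 9/17, contributing 25; the remaining 3 contribute 0. Total contributed: 25.
Ivo keeps 25 and receives 2.7 × 25 × 3/17 = 11.91 from the shared codebase effort, for a payoff of 36.91.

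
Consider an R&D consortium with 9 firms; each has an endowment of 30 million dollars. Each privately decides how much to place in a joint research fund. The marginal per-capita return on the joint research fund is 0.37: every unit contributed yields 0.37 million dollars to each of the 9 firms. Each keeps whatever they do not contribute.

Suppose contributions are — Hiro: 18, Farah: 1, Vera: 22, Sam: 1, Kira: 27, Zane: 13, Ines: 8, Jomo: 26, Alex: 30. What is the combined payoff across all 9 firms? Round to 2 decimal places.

Total contributed: 18 + 1 + 22 + 1 + 27 + 13 + 8 + 26 + 30 = 146; total kept: 9 × 30 − 146 = 124.
The joint research fund pays out 0.37 × 9 × 146 = 486.18 in aggregate.
Group total = 124 + 486.18 = 610.18.

610.18 million dollars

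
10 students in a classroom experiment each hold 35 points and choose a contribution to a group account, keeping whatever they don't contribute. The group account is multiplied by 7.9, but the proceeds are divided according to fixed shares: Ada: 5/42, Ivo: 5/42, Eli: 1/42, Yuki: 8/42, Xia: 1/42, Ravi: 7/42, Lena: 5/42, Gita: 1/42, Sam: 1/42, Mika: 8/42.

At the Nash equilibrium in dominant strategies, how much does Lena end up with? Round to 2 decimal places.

For player j, contributing a unit is worthwhile iff 7.9 × (j's share) ≥ 1, i.e. iff j's share is at least 0.1266.
Yuki, Ravi and Mika are above the threshold, contributing 35 each; the remaining 7 contribute 0. Total contributed: 105.
Lena keeps 35 and receives 7.9 × 105 × 5/42 = 98.75 from the group account, for a payoff of 133.75.

133.75 points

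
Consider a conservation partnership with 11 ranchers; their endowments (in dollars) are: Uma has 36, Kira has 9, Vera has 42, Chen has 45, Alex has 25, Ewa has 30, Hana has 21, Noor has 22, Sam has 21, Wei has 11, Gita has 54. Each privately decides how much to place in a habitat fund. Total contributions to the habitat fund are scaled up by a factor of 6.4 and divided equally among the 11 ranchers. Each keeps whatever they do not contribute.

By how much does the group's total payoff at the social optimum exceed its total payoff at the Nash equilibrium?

The private return per contributed unit is 6.4/11 = 0.5818 < 1 for every player regardless of endowment, so the Nash equilibrium is zero contribution and the group total is Σ E_j = 36 + 9 + 42 + 45 + 25 + 30 + 21 + 22 + 21 + 11 + 54 = 316.
Each contributed unit returns 6.400 to the group, so the social optimum is full contribution by everyone: group total = 6.400 × 316 = 2022.40.
Efficiency loss = (6.400 − 1) × 316 = 1706.40.

1706.40 dollars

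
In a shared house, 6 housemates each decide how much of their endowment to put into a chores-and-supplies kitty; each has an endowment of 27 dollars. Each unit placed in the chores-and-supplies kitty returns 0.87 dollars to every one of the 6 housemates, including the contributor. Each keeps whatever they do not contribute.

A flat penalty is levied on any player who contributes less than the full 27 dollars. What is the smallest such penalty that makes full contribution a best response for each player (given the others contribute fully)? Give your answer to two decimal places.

3.51 dollars

Given the others contribute fully, the best deviation is to contribute 0 (any partial contribution still incurs the fine and gives up units whose private return 0.87 is below 1).
Deviating from 27 to 0 saves 27 dollars but forfeits the deviator's share of the drop in the chores-and-supplies kitty: 0.87 × 27 = 23.49.
So the deviation gain is 27 − 23.49 = 3.51, and the fine must be at least 3.51 dollars to wipe it out.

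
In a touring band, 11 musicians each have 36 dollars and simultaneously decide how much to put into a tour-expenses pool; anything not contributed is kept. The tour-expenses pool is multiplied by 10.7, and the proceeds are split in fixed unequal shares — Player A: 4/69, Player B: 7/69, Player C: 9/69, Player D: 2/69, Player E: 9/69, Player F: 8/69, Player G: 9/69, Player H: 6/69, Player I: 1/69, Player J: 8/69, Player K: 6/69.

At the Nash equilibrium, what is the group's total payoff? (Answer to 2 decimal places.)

Each unit j contributes comes back to j as 10.7 × (j's share), so j prefers to contribute only if that share exceeds 1/10.7 = 0.0935; otherwise keeping the unit dominates.
Player B, Player C, Player E, Player F, Player G and Player J are above the threshold, contributing 36 each; the remaining 5 contribute 0. Total contributed: 216.
The tour-expenses pool pays out 10.7 × 216 = 2311.20 in total (split across the unequal shares, but the aggregate is all that matters for the group sum).
The 5 free-riders keep 36 each, adding 180. Group total = 180 + 2311.20 = 2491.20.

2491.20 dollars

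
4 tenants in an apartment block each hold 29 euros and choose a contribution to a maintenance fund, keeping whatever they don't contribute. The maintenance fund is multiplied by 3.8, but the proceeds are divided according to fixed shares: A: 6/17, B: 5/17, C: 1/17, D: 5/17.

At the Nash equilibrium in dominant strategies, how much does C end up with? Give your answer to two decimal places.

Each unit j contributes comes back to j as 3.8 × (j's share), so j prefers to contribute only if that share exceeds 1/3.8 = 0.2632; otherwise keeping the unit dominates.
The shares above 0.2632 belong to A, B and D, contributing 29 each; the remaining 1 contribute 0. Total contributed: 87.
C keeps 29 and receives 3.8 × 87 × 1/17 = 19.45 from the maintenance fund, for a payoff of 48.45.

48.45 euros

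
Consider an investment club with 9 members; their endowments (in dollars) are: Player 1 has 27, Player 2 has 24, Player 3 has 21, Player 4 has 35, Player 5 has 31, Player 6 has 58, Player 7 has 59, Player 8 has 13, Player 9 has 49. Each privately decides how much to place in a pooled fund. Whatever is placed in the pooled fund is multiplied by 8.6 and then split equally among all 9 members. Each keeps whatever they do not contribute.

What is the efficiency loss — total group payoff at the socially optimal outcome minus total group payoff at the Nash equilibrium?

The private return per contributed unit is 8.6/9 = 0.9556 < 1 for every player regardless of endowment, so the Nash equilibrium is zero contribution and the group total is Σ E_j = 27 + 24 + 21 + 35 + 31 + 58 + 59 + 13 + 49 = 317.
Each contributed unit returns 8.600 to the group, so the social optimum is full contribution by everyone: group total = 8.600 × 317 = 2726.20.
Efficiency loss = (8.600 − 1) × 317 = 2409.20.

2409.20 dollars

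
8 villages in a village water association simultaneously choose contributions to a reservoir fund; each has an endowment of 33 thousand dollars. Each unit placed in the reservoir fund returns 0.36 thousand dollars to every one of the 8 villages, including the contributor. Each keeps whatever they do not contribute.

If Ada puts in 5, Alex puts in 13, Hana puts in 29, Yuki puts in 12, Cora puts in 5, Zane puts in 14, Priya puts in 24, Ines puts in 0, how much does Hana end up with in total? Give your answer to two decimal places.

40.72 thousand dollars

Total contributed: 5 + 13 + 29 + 12 + 5 + 14 + 24 + 0 = 102.
Each receives 0.36 × 102 = 36.72 from the reservoir fund.
Hana keeps 33 − 29 = 4, so Hana's payoff is 4 + 36.72 = 40.72.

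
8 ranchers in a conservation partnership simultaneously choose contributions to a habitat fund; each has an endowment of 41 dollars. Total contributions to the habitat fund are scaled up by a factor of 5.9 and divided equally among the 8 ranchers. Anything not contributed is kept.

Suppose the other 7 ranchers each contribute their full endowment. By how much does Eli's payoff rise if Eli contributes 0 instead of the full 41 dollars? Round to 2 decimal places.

10.76 dollars

Switching from a contribution of 41 to 0 lets Eli keep an extra 41 dollars, but lowers the habitat fund by 41, which costs Eli their own share of that drop: 5.9/8 × 41 = 30.24.
Net gain = 41 − 30.24 = 10.76. The private return per contributed unit (0.7375) is below 1, so free-riding is indeed the best response regardless of what the others do.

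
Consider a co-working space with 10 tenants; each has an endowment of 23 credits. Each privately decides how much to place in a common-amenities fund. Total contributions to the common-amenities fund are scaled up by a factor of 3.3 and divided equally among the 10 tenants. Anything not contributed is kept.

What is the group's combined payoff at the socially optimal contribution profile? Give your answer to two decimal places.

Each contributed unit returns 3.300 to the group as a whole (0.3300 to each of 10 players), which exceeds 1, so the social optimum is full contribution: group total = 3.300 × 230 = 759.00.

759.00 credits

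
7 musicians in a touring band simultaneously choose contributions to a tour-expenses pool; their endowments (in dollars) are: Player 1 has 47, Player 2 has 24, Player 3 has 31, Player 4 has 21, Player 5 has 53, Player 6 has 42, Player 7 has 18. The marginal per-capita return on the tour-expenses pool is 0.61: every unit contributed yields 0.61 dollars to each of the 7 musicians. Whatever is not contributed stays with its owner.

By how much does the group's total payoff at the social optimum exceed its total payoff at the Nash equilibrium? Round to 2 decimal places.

771.72 dollars

The private return per contributed unit is 0.61 < 1 for everyone, so the Nash equilibrium is zero contribution and the group total is Σ E_j = 47 + 24 + 31 + 21 + 53 + 42 + 18 = 236.
Each contributed unit returns 4.270 to the group, so the social optimum is full contribution by everyone: group total = 4.270 × 236 = 1007.72.
Efficiency loss = (4.270 − 1) × 236 = 771.72.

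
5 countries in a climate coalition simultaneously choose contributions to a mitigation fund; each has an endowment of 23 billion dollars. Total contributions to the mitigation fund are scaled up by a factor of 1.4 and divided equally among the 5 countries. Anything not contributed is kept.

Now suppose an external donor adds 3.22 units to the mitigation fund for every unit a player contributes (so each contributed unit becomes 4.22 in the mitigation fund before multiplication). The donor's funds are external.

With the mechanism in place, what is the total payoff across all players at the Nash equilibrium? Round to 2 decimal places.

The effective private return per unit is now 1.4 × 4.22 / 5 = 1.1816 > 1, so every player's dominant strategy flips to full contribution.
So the Nash equilibrium is full contribution by all 5; the group earns 1.4 × 4.22 × 115 = 679.42.

679.42 billion dollars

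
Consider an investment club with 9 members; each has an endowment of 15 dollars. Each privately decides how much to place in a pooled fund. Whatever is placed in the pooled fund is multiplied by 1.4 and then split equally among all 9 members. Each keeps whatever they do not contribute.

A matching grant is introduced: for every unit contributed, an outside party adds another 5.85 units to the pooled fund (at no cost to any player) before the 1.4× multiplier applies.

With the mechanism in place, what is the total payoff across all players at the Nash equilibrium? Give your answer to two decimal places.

Under the mechanism each unit contributed yields 1.4 × 6.85 / 9 = 1.0656 back to its contributor per unit of net cost, which exceeds 1, making full contribution the dominant choice for everyone.
So the Nash equilibrium is full contribution by all 9; the group earns 1.4 × 6.85 × 135 = 1294.65.

1294.65 dollars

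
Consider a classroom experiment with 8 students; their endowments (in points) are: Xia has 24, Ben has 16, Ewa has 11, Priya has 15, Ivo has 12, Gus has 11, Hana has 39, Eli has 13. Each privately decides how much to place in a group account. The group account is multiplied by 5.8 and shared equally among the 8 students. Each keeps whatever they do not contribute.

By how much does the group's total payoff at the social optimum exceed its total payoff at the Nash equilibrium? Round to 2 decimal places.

The private return per contributed unit is 5.8/8 = 0.7250 < 1 for every player regardless of endowment, so the Nash equilibrium is zero contribution and the group total is Σ E_j = 24 + 16 + 11 + 15 + 12 + 11 + 39 + 13 = 141.
Each contributed unit returns 5.800 to the group, so the social optimum is full contribution by everyone: group total = 5.800 × 141 = 817.80.
Efficiency loss = (5.800 − 1) × 141 = 676.80.

676.80 points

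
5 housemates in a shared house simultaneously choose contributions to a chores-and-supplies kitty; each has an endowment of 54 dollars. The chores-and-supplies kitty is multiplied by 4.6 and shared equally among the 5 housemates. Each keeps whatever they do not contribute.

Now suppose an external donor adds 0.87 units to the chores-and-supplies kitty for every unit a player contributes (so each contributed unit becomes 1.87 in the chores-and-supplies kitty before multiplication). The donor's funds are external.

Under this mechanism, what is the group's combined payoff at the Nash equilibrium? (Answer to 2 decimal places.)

The effective private return per unit is now 4.6 × 1.87 / 5 = 1.7204 > 1, so every player's dominant strategy flips to full contribution.
At the Nash equilibrium everyone contributes 54. Group total payoff = 4.6 × 1.87 × 270 = 2322.54.

2322.54 dollars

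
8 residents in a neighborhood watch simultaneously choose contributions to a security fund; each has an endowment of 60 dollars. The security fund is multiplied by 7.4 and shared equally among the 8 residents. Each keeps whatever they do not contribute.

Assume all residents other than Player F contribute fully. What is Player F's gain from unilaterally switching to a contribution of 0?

4.50 dollars

Switching from a contribution of 60 to 0 lets Player F keep an extra 60 dollars, but lowers the security fund by 60, which costs Player F their own share of that drop: 7.4/8 × 60 = 55.50.
Net gain = 60 − 55.50 = 4.50. The private return per contributed unit (0.9250) is below 1, so free-riding is indeed the best response regardless of what the others do.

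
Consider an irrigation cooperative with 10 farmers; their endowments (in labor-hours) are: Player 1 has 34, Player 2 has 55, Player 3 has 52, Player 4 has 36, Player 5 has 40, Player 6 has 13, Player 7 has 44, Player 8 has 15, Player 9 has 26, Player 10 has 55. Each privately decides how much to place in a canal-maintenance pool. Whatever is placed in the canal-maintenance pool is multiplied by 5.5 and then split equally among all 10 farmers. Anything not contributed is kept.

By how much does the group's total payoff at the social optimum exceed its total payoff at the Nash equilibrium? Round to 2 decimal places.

1665.00 labor-hours

The private return per contributed unit is 5.5/10 = 0.5500 < 1 for every player regardless of endowment, so the Nash equilibrium is zero contribution and the group total is Σ E_j = 34 + 55 + 52 + 36 + 40 + 13 + 44 + 15 + 26 + 55 = 370.
Each contributed unit returns 5.500 to the group, so the social optimum is full contribution by everyone: group total = 5.500 × 370 = 2035.00.
Efficiency loss = (5.500 − 1) × 370 = 1665.00.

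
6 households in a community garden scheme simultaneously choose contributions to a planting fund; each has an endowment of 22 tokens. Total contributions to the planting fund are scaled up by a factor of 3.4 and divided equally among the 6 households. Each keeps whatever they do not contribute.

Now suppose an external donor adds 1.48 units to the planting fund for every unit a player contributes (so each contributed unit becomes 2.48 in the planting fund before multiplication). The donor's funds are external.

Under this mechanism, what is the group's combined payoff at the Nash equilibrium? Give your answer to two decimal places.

1113.02 tokens

The effective private return per unit is now 3.4 × 2.48 / 6 = 1.4053 > 1, so every player's dominant strategy flips to full contribution.
At the Nash equilibrium everyone contributes 22. Group total payoff = 3.4 × 2.48 × 132 = 1113.02.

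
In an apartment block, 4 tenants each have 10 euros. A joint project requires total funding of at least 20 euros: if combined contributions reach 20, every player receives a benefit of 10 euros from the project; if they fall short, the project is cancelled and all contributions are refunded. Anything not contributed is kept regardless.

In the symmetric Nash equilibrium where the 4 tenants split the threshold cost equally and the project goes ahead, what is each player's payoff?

15 euros

Equal share of the threshold: 20/4 = 5.
At this profile no one gains by cutting their contribution: any cut drops the total below 20, the project is cancelled, contributions are refunded, and the deviator ends with 10, which is less than 10 − 5 + 10 = 15. Contributing more than 5 just wastes the excess. So contributing exactly 5 is a best response.
Each player's payoff: 10 − 5 + 10 = 15.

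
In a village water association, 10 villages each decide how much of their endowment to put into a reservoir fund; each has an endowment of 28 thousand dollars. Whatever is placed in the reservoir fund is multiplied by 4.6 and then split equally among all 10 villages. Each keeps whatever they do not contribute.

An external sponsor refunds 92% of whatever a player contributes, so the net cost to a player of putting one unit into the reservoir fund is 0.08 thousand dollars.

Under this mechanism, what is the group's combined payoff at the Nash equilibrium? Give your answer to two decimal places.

With the mechanism, a contributed unit returns (4.6/10) / 0.08 = 5.7500 per unit of net cost to the contributor — now above 1 — so contributing fully is weakly dominant for every player.
So the Nash equilibrium is full contribution by all 10; the group earns 10 × (28 × 0.92 + 4.6 × 28) = 1545.60.

1545.60 thousand dollars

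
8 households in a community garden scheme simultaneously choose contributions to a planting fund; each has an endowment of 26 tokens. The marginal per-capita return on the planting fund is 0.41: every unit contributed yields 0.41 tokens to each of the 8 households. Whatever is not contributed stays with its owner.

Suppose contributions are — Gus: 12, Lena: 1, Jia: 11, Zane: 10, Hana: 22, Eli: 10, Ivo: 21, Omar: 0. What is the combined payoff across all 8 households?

Total contributed: 12 + 1 + 11 + 10 + 22 + 10 + 21 + 0 = 87; total kept: 8 × 26 − 87 = 121.
The planting fund pays out 0.41 × 8 × 87 = 285.36 in aggregate.
Group total = 121 + 285.36 = 406.36.

406.36 tokens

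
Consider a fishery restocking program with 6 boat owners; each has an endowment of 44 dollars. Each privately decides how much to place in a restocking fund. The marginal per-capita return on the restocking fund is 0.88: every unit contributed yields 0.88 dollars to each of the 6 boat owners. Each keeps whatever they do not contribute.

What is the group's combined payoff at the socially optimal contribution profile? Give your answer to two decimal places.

Each contributed unit returns 5.280 to the group as a whole (0.88 to each of 6 players), which exceeds 1, so the social optimum is full contribution: group total = 5.280 × 264 = 1393.92.

1393.92 dollars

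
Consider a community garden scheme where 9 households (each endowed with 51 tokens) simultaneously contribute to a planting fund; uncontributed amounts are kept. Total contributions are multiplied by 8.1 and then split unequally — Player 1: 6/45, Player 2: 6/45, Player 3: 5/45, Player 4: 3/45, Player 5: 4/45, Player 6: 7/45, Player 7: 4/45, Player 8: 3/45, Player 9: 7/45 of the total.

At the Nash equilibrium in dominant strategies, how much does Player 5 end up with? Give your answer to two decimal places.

197.88 tokens

A player with share s gets back 8.1·s per unit contributed, so full contribution is dominant for anyone with s > 1/8.1 = 0.1235 and zero contribution is dominant for anyone below.
Player 1, Player 2, Player 6 and Player 9 clear that bar, contributing 51 each; the remaining 5 contribute 0. Total contributed: 204.
Player 5 keeps 51 and receives 8.1 × 204 × 4/45 = 146.88 from the planting fund, for a payoff of 197.88.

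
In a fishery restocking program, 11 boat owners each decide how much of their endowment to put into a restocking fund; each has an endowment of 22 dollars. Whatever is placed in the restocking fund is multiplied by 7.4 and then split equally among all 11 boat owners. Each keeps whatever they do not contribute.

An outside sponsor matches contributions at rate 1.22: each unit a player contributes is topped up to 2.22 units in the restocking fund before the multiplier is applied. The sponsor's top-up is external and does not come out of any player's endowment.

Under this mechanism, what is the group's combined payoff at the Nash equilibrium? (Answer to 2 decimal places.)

The effective private return per unit is now 7.4 × 2.22 / 11 = 1.4935 > 1, so every player's dominant strategy flips to full contribution.
At the Nash equilibrium everyone contributes 22. Group total payoff = 7.4 × 2.22 × 242 = 3975.58.

3975.58 dollars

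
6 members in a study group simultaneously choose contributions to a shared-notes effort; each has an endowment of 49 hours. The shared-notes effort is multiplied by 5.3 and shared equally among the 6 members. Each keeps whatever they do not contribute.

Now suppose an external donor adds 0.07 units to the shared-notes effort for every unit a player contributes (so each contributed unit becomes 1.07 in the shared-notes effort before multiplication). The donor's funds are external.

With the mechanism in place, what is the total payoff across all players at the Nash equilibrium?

294.00 hours

With the mechanism, a contributed unit returns 5.3 × 1.07 / 6 = 0.9452 per unit of net cost — still below 1 — so contributing 0 remains dominant for every player.
Everyone keeps their endowment and the group total is 6 × 49 = 294.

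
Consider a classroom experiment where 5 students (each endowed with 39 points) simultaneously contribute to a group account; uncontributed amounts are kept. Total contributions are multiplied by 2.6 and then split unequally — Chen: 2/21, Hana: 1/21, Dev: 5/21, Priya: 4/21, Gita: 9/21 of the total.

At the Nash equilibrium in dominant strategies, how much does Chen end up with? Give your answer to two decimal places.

48.66 points

Player j's private return per contributed unit is 2.6 × (j's share). Contributing is weakly dominant for j when that share is at least 1/2.6 = 0.3846, and contributing 0 is dominant otherwise.
Only Gita (9/21) clears that bar, contributing 39; the remaining 4 contribute 0. Total contributed: 39.
Chen keeps 39 and receives 2.6 × 39 × 2/21 = 9.66 from the group account, for a payoff of 48.66.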